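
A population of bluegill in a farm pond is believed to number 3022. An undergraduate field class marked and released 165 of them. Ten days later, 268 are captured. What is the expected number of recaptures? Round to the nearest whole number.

Expected recaptures E[R] = M·C / N.
E[R] = 165 × 268 / 3022 = 44220 / 3022 ≈ 14.6 → 15

expected recaptures ≈ 15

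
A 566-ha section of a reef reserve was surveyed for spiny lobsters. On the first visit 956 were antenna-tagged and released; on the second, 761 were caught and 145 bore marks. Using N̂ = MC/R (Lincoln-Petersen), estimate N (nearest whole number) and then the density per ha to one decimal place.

density ≈ 8.9 spiny lobsters per ha

N̂ = 956·761/145 = 727516/145 ≈ 5017.4 → 5017
Density = N̂ / area = 5017 / 566 ≈ 8.86 → 8.9 per ha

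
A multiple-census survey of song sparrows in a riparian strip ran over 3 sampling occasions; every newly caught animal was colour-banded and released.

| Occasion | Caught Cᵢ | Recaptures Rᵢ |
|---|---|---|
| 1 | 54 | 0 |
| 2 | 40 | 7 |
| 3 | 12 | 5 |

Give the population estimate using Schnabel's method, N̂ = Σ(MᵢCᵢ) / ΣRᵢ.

N = 267

Marked at large before each occasion: Mᵢ = Σⱼ<ᵢ (Cⱼ − Rⱼ) → M1=0, M2=54, M3=87
Σ MᵢCᵢ = 0·54 + 54·40 + 87·12 = 0 + 2160 + 1044 = 3204
Σ Rᵢ = 0 + 7 + 5 = 12
N̂ = 3204 / 12 = 267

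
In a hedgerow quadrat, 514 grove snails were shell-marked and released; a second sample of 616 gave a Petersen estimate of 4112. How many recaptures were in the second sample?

From N = M·C/R: R = M·C / N = 514·616 / 4112 = 316624 / 4112 = 77.

R = 77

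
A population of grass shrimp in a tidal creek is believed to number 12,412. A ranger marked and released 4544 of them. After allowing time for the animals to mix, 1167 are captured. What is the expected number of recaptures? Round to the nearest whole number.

The marked fraction of the population is 4544/12412, so in a sample of 1167 expect C·(M/N) marked.
E[R] = 4544 × 1167 / 12412 = 5302848 / 12412 ≈ 427.2 → 427

expected recaptures ≈ 427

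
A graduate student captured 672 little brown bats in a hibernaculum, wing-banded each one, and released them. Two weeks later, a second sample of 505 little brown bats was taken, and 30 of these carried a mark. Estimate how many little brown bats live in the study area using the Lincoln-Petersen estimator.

N = 11,312

N = (672 × 505) / 30 = 339360 / 30 = 11312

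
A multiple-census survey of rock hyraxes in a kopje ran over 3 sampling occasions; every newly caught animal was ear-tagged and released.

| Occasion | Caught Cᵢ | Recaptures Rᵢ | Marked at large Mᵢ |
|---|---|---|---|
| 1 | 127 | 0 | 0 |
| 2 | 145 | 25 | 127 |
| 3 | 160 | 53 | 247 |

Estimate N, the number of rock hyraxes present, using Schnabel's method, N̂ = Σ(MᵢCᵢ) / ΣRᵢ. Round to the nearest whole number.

Σ MᵢCᵢ = 0·127 + 127·145 + 247·160 = 0 + 18415 + 39520 = 57935
Σ Rᵢ = 0 + 25 + 53 = 78
N̂ = 57935 / 78 ≈ 742.8 → 743

N ≈ 743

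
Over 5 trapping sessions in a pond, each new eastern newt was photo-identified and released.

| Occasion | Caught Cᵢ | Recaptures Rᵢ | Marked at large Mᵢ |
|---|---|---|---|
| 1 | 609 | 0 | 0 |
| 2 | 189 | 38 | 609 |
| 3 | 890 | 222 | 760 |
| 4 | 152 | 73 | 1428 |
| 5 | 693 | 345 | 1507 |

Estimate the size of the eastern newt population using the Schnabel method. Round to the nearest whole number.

Σ MᵢCᵢ = 0·609 + 609·189 + 760·890 + 1428·152 + 1507·693 = 0 + 115101 + 676400 + 217056 + 1044351 = 2052908
Σ Rᵢ = 0 + 38 + 222 + 73 + 345 = 678
N̂ = 2052908 / 678 ≈ 3027.9 → 3028

N ≈ 3028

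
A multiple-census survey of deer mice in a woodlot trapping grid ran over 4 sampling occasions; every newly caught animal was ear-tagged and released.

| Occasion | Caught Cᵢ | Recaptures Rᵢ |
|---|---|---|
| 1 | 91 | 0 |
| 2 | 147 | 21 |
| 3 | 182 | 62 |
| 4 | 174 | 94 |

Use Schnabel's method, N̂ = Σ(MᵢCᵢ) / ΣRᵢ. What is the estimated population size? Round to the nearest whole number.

Marked at large before each occasion: Mᵢ = Σⱼ<ᵢ (Cⱼ − Rⱼ) → M1=0, M2=91, M3=217, M4=337
Σ MᵢCᵢ = 0·91 + 91·147 + 217·182 + 337·174 = 0 + 13377 + 39494 + 58638 = 111509
Σ Rᵢ = 0 + 21 + 62 + 94 = 177
N̂ = 111509 / 177 ≈ 630.0 → 630

N ≈ 630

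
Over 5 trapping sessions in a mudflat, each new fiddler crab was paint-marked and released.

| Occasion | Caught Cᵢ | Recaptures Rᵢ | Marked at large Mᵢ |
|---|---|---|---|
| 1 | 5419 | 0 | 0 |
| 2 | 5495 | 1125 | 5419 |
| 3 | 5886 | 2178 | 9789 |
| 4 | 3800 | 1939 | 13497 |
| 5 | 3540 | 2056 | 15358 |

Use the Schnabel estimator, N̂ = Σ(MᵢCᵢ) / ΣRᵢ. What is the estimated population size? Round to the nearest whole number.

Σ MᵢCᵢ = 0·5419 + 5419·5495 + 9789·5886 + 13497·3800 + 15358·3540 = 0 + 29777405 + 57618054 + 51288600 + 54367320 = 193051379
Σ Rᵢ = 0 + 1125 + 2178 + 1939 + 2056 = 7298
N̂ = 193051379 / 7298 ≈ 26452.6 → 26453

N ≈ 26,453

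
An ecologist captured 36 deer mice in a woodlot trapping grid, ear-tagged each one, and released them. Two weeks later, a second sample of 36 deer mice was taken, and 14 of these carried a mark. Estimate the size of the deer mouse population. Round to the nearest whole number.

N ≈ 93

If marked individuals mix randomly, R/C ≈ M/N, giving N ≈ M·C/R.
N = (36 × 36) / 14 = 1296 / 14 ≈ 92.6 → 93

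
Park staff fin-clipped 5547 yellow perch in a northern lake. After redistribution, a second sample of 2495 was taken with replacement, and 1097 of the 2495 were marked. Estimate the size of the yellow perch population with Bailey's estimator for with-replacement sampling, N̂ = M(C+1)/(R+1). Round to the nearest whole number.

N ≈ 12,610

N̂ = 5547·(2495+1)/(1097+1) = 5547·2496/1098 = 13845312/1098 ≈ 12609.6 → 12610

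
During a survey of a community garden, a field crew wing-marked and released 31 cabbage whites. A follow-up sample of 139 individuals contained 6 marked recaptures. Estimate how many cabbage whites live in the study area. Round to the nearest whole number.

N = (31 × 139) / 6 = 4309 / 6 ≈ 718.2 → 718

N ≈ 718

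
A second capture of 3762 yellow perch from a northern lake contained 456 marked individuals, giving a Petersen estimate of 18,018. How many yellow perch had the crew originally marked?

From N = M·C/R: M = N·R / C = 18018·456 / 3762 = 8216208 / 3762 = 2184.

M = 2184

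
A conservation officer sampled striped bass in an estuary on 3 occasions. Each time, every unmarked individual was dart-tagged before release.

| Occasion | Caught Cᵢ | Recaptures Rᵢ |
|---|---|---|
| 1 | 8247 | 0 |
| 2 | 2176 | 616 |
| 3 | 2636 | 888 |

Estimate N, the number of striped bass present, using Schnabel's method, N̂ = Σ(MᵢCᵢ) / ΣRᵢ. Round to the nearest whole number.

Marked at large before each occasion: Mᵢ = Σⱼ<ᵢ (Cⱼ − Rⱼ) → M1=0, M2=8247, M3=9807
Σ MᵢCᵢ = 0·8247 + 8247·2176 + 9807·2636 = 0 + 17945472 + 25851252 = 43796724
Σ Rᵢ = 0 + 616 + 888 = 1504
N̂ = 43796724 / 1504 ≈ 29120.2 → 29120

N ≈ 29,120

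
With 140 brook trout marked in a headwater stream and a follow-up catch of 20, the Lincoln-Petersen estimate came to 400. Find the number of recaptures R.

From N = M·C/R: R = M·C / N = 140·20 / 400 = 2800 / 400 = 7.

R = 7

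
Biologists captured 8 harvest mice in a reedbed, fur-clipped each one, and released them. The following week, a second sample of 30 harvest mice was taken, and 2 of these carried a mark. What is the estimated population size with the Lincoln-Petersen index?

N = (8 × 30) / 2 = 240 / 2 = 120

N = 120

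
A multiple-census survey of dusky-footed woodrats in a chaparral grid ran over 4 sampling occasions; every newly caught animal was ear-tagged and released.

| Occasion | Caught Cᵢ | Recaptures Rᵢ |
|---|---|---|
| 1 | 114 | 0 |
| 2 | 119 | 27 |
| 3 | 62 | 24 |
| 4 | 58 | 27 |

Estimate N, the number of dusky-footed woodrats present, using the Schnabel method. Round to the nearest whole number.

N ≈ 519

Marked at large before each occasion: Mᵢ = Σⱼ<ᵢ (Cⱼ − Rⱼ) → M1=0, M2=114, M3=206, M4=244
Σ MᵢCᵢ = 0·114 + 114·119 + 206·62 + 244·58 = 0 + 13566 + 12772 + 14152 = 40490
Σ Rᵢ = 0 + 27 + 24 + 27 = 78
N̂ = 40490 / 78 ≈ 519.1 → 519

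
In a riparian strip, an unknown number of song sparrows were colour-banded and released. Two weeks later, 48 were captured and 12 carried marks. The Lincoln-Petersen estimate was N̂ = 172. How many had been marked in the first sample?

From N = M·C/R: M = N·R / C = 172·12 / 48 = 2064 / 48 = 43.

M = 43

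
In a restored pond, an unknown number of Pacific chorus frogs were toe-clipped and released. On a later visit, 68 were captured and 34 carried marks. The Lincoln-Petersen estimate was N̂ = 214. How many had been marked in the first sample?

From N = M·C/R: M = N·R / C = 214·34 / 68 = 7276 / 68 = 107.

M = 107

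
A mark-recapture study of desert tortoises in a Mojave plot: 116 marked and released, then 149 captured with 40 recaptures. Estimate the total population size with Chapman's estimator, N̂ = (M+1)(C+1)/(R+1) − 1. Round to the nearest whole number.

N̂ = (116+1)(149+1)/(40+1) − 1 = 117·150/41 − 1
= 17550/41 − 1 ≈ 428.0 − 1 ≈ 427.0 → 427

N ≈ 427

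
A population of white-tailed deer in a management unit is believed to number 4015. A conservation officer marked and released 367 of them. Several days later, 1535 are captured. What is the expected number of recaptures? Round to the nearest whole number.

Expected recaptures E[R] = M·C / N.
E[R] = 367 × 1535 / 4015 = 563345 / 4015 ≈ 140.3 → 140

expected recaptures ≈ 140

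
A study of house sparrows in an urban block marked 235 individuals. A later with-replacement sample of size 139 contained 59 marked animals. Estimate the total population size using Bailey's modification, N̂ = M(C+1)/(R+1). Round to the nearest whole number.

N̂ = 235·(139+1)/(59+1) = 235·140/60 = 32900/60 ≈ 548.3 → 548

N ≈ 548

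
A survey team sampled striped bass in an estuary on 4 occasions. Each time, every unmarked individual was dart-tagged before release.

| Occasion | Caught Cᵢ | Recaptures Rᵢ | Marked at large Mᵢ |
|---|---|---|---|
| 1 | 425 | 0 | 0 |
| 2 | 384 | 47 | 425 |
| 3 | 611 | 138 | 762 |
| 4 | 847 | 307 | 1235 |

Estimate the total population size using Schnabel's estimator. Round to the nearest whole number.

Σ MᵢCᵢ = 0·425 + 425·384 + 762·611 + 1235·847 = 0 + 163200 + 465582 + 1046045 = 1674827
Σ Rᵢ = 0 + 47 + 138 + 307 = 492
N̂ = 1674827 / 492 ≈ 3404.1 → 3404

N ≈ 3404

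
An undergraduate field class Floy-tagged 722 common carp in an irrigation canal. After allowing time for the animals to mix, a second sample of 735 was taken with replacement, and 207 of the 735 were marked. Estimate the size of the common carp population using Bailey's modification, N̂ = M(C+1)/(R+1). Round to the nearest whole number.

N ≈ 2555

N̂ = 722·(735+1)/(207+1) = 722·736/208 = 531392/208 ≈ 2554.8 → 2555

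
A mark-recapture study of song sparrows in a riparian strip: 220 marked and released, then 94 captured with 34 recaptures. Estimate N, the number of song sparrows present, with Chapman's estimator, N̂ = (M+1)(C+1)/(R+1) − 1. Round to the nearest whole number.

N ≈ 599

N̂ = (220+1)(94+1)/(34+1) − 1 = 221·95/35 − 1
= 20995/35 − 1 ≈ 599.9 − 1 ≈ 598.9 → 599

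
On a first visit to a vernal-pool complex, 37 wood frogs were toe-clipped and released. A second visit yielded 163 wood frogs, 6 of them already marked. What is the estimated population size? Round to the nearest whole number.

N ≈ 1005

If marked individuals mix randomly, R/C ≈ M/N, giving N ≈ M·C/R.
N = (37 × 163) / 6 = 6031 / 6 ≈ 1005.2 → 1005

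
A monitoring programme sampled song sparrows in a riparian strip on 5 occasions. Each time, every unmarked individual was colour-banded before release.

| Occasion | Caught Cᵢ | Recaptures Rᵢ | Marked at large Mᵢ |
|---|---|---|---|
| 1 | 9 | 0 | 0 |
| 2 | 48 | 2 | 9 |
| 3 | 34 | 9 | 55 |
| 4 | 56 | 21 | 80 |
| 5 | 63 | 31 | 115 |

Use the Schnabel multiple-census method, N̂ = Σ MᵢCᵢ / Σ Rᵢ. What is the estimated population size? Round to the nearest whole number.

N ≈ 223

Σ MᵢCᵢ = 0·9 + 9·48 + 55·34 + 80·56 + 115·63 = 0 + 432 + 1870 + 4480 + 7245 = 14027
Σ Rᵢ = 0 + 2 + 9 + 21 + 31 = 63
N̂ = 14027 / 63 ≈ 222.7 → 223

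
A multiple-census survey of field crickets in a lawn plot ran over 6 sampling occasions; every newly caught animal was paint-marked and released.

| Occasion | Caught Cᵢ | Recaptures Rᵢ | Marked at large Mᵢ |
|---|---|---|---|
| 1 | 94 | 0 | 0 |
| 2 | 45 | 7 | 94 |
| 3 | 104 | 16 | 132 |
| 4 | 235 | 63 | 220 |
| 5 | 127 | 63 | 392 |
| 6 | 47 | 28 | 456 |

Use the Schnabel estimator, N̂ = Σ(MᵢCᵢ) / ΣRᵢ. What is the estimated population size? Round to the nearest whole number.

Σ MᵢCᵢ = 0·94 + 94·45 + 132·104 + 220·235 + 392·127 + 456·47 = 0 + 4230 + 13728 + 51700 + 49784 + 21432 = 140874
Σ Rᵢ = 0 + 7 + 16 + 63 + 63 + 28 = 177
N̂ = 140874 / 177 ≈ 795.9 → 796

N ≈ 796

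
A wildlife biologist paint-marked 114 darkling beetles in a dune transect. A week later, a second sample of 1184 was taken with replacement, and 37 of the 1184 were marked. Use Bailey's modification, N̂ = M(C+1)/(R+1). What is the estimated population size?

N = 3555

N̂ = 114·(1184+1)/(37+1) = 114·1185/38 = 135090/38 = 3555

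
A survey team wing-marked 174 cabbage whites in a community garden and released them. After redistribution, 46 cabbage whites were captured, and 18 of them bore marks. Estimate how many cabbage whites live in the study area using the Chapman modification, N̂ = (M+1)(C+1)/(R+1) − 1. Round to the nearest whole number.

N̂ = (174+1)(46+1)/(18+1) − 1 = 175·47/19 − 1
= 8225/19 − 1 ≈ 432.9 − 1 ≈ 431.9 → 432

N ≈ 432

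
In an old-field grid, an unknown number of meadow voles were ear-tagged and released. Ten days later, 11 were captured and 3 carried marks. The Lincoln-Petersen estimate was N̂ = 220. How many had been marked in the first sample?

From N = M·C/R: M = N·R / C = 220·3 / 11 = 660 / 11 = 60.

M = 60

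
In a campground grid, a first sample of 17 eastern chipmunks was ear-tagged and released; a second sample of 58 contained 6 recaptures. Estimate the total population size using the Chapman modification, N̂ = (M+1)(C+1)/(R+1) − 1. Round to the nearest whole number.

N ≈ 151

N̂ = (17+1)(58+1)/(6+1) − 1 = 18·59/7 − 1
= 1062/7 − 1 ≈ 151.7 − 1 ≈ 150.7 → 151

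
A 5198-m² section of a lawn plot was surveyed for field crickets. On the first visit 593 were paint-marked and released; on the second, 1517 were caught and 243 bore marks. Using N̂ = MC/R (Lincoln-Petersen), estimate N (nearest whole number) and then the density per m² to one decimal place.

density ≈ 0.7 field crickets per m²

N̂ = 593·1517/243 = 899581/243 ≈ 3702.0 → 3702
Density = N̂ / area = 3702 / 5198 ≈ 0.71 → 0.7 per m²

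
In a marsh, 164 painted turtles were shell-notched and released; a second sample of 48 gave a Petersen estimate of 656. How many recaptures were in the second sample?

From N = M·C/R: R = M·C / N = 164·48 / 656 = 7872 / 656 = 12.

R = 12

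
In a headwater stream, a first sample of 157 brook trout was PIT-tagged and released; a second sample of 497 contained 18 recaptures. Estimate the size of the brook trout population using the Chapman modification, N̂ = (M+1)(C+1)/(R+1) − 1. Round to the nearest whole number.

N ≈ 4140

N̂ = (157+1)(497+1)/(18+1) − 1 = 158·498/19 − 1
= 78684/19 − 1 ≈ 4141.3 − 1 ≈ 4140.3 → 4140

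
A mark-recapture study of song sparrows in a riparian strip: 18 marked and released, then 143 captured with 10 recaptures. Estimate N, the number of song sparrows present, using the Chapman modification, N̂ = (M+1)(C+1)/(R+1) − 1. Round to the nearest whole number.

N̂ = (18+1)(143+1)/(10+1) − 1 = 19·144/11 − 1
= 2736/11 − 1 ≈ 248.7 − 1 ≈ 247.7 → 248

N ≈ 248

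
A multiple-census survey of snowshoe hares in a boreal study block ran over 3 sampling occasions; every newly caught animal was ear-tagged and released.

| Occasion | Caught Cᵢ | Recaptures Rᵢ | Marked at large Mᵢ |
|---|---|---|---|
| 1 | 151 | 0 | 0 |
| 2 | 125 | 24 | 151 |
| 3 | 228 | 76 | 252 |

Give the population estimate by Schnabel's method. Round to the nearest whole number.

N ≈ 763

Σ MᵢCᵢ = 0·151 + 151·125 + 252·228 = 0 + 18875 + 57456 = 76331
Σ Rᵢ = 0 + 24 + 76 = 100
N̂ = 76331 / 100 ≈ 763.3 → 763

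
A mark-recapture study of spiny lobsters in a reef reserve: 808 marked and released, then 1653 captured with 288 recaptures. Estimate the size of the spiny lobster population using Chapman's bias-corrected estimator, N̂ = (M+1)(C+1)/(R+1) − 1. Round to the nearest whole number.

N̂ = (808+1)(1653+1)/(288+1) − 1 = 809·1654/289 − 1
= 1338086/289 − 1 ≈ 4630.1 − 1 ≈ 4629.1 → 4629

N ≈ 4629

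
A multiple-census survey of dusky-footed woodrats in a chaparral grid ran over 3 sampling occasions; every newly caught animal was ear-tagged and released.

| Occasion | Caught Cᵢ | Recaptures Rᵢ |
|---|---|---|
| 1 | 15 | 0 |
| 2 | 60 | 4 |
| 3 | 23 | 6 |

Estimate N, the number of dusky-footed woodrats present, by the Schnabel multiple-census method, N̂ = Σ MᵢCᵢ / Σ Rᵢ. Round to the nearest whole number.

N ≈ 253

Marked at large before each occasion: Mᵢ = Σⱼ<ᵢ (Cⱼ − Rⱼ) → M1=0, M2=15, M3=71
Σ MᵢCᵢ = 0·15 + 15·60 + 71·23 = 0 + 900 + 1633 = 2533
Σ Rᵢ = 0 + 4 + 6 = 10
N̂ = 2533 / 10 ≈ 253.3 → 253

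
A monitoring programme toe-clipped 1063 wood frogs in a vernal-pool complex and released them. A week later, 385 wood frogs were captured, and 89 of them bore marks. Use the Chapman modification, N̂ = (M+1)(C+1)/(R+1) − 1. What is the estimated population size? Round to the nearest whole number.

N ≈ 4562

N̂ = (1063+1)(385+1)/(89+1) − 1 = 1064·386/90 − 1
= 410704/90 − 1 ≈ 4563.4 − 1 ≈ 4562.4 → 4562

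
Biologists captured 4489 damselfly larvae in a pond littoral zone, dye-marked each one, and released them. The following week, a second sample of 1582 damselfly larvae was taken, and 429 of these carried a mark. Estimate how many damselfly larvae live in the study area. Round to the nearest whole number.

N = (4489 × 1582) / 429 = 7101598 / 429 ≈ 16553.8 → 16554

N ≈ 16,554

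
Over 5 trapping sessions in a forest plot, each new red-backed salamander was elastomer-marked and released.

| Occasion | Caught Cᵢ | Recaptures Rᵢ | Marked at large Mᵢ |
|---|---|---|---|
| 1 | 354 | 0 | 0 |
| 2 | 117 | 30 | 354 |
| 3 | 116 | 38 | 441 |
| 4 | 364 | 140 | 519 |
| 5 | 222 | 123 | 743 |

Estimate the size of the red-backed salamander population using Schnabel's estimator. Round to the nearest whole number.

Σ MᵢCᵢ = 0·354 + 354·117 + 441·116 + 519·364 + 743·222 = 0 + 41418 + 51156 + 188916 + 164946 = 446436
Σ Rᵢ = 0 + 30 + 38 + 140 + 123 = 331
N̂ = 446436 / 331 ≈ 1348.7 → 1349

N ≈ 1349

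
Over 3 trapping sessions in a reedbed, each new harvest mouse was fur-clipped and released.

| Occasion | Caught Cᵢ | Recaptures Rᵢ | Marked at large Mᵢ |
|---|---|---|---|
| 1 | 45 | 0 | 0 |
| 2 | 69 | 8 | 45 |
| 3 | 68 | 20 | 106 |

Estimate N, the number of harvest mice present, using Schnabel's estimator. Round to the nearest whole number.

Σ MᵢCᵢ = 0·45 + 45·69 + 106·68 = 0 + 3105 + 7208 = 10313
Σ Rᵢ = 0 + 8 + 20 = 28
N̂ = 10313 / 28 ≈ 368.3 → 368

N ≈ 368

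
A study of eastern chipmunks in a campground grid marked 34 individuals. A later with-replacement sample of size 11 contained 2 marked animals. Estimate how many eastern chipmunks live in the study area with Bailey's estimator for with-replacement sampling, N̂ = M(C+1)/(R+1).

N = 136

N̂ = 34·(11+1)/(2+1) = 34·12/3 = 408/3 = 136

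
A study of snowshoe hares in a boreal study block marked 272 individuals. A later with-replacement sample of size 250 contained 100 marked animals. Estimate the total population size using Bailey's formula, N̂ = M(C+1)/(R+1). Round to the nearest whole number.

N̂ = 272·(250+1)/(100+1) = 272·251/101 = 68272/101 ≈ 676.0 → 676

N ≈ 676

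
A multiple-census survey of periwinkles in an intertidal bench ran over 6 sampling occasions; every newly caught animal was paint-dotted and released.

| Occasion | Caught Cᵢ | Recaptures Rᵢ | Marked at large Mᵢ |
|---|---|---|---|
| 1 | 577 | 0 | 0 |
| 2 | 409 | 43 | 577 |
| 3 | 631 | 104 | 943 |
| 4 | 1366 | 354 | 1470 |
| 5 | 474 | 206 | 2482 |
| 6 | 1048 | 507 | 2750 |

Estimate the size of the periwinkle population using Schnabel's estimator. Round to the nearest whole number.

Σ MᵢCᵢ = 0·577 + 577·409 + 943·631 + 1470·1366 + 2482·474 + 2750·1048 = 0 + 235993 + 595033 + 2008020 + 1176468 + 2882000 = 6897514
Σ Rᵢ = 0 + 43 + 104 + 354 + 206 + 507 = 1214
N̂ = 6897514 / 1214 ≈ 5681.6 → 5682

N ≈ 5682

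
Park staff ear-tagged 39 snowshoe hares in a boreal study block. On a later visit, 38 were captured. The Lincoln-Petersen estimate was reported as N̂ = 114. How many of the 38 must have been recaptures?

R = 13

From N = M·C/R: R = M·C / N = 39·38 / 114 = 1482 / 114 = 13.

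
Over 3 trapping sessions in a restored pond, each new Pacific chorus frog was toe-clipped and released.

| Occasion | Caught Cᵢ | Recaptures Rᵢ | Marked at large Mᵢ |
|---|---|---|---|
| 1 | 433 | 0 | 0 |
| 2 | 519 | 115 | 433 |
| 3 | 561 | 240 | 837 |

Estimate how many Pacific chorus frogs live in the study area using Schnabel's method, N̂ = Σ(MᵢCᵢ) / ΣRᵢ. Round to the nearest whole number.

Σ MᵢCᵢ = 0·433 + 433·519 + 837·561 = 0 + 224727 + 469557 = 694284
Σ Rᵢ = 0 + 115 + 240 = 355
N̂ = 694284 / 355 ≈ 1955.7 → 1956

N ≈ 1956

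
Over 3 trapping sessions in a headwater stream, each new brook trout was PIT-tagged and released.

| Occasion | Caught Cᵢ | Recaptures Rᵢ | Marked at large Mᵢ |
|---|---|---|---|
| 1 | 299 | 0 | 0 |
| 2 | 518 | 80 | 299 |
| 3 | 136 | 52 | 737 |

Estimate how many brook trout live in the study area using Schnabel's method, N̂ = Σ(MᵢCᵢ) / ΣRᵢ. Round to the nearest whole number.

Σ MᵢCᵢ = 0·299 + 299·518 + 737·136 = 0 + 154882 + 100232 = 255114
Σ Rᵢ = 0 + 80 + 52 = 132
N̂ = 255114 / 132 ≈ 1932.7 → 1933

N ≈ 1933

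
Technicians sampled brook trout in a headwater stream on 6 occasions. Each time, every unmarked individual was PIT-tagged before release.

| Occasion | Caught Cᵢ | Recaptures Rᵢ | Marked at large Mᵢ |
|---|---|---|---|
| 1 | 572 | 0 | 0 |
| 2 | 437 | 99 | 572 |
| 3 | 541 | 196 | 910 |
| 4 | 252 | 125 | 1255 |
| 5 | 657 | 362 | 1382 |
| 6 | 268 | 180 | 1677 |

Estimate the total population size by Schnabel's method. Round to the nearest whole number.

Σ MᵢCᵢ = 0·572 + 572·437 + 910·541 + 1255·252 + 1382·657 + 1677·268 = 0 + 249964 + 492310 + 316260 + 907974 + 449436 = 2415944
Σ Rᵢ = 0 + 99 + 196 + 125 + 362 + 180 = 962
N̂ = 2415944 / 962 ≈ 2511.4 → 2511

N ≈ 2511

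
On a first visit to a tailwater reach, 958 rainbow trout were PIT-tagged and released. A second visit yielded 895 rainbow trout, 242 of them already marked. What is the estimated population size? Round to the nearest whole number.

N ≈ 3543

Lincoln-Petersen assumes M/N = R/C, so N = M·C / R.
N = (958 × 895) / 242 = 857410 / 242 ≈ 3543.0 → 3543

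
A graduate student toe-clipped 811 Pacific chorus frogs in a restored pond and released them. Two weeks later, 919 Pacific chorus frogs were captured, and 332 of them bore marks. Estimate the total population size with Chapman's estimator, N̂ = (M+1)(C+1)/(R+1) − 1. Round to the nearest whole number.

N̂ = (811+1)(919+1)/(332+1) − 1 = 812·920/333 − 1
= 747040/333 − 1 ≈ 2243.4 − 1 ≈ 2242.4 → 2242

N ≈ 2242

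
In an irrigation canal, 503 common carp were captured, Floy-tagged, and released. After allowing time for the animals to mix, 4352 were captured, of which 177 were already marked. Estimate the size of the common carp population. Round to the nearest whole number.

Lincoln-Petersen assumes M/N = R/C, so N = M·C / R.
N = (503 × 4352) / 177 = 2189056 / 177 ≈ 12367.5 → 12368

N ≈ 12,368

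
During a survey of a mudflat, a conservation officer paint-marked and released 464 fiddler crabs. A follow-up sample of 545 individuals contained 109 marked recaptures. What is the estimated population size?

N = (464 × 545) / 109 = 252880 / 109 = 2320

N = 2320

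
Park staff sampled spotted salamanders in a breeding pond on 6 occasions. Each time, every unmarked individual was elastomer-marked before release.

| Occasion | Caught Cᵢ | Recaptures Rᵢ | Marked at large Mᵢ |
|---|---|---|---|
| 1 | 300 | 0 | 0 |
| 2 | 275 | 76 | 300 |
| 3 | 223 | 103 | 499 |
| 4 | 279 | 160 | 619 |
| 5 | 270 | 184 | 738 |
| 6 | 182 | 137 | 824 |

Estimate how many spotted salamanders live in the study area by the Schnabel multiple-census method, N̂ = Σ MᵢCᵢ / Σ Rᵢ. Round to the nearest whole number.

Σ MᵢCᵢ = 0·300 + 300·275 + 499·223 + 619·279 + 738·270 + 824·182 = 0 + 82500 + 111277 + 172701 + 199260 + 149968 = 715706
Σ Rᵢ = 0 + 76 + 103 + 160 + 184 + 137 = 660
N̂ = 715706 / 660 ≈ 1084.4 → 1084

N ≈ 1084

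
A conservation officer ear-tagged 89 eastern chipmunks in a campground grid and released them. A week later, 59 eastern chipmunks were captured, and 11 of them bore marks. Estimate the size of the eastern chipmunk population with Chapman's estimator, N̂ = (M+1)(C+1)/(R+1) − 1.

N = 449

N̂ = (89+1)(59+1)/(11+1) − 1 = 90·60/12 − 1
= 5400/12 − 1 = 450 − 1 = 449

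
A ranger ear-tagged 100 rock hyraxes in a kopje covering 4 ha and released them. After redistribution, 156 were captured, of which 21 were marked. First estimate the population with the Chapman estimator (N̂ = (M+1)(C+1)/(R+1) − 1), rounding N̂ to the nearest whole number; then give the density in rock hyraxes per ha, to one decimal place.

density ≈ 180.0 rock hyraxes per ha

N̂ = 101·157/22 − 1 = 15857/22 − 1 ≈ 719.8 → 720
Density = N̂ / area = 720 / 4 = 180.0 per ha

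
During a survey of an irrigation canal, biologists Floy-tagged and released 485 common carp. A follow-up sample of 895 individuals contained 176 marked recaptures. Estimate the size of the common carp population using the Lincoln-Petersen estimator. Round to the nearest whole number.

If marked individuals mix randomly, R/C ≈ M/N, giving N ≈ M·C/R.
N = (485 × 895) / 176 = 434075 / 176 ≈ 2466.3 → 2466

N ≈ 2466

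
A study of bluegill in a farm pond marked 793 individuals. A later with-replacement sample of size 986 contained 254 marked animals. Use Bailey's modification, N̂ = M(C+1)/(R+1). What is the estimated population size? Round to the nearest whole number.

N ≈ 3069

N̂ = 793·(986+1)/(254+1) = 793·987/255 = 782691/255 ≈ 3069.4 → 3069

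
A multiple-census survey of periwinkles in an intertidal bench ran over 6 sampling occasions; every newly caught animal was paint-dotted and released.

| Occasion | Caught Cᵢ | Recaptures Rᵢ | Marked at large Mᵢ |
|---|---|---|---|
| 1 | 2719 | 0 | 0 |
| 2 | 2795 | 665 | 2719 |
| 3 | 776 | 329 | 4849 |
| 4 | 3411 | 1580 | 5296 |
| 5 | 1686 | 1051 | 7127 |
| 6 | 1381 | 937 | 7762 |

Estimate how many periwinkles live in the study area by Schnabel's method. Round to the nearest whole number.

N ≈ 11,434

Σ MᵢCᵢ = 0·2719 + 2719·2795 + 4849·776 + 5296·3411 + 7127·1686 + 7762·1381 = 0 + 7599605 + 3762824 + 18064656 + 12016122 + 10719322 = 52162529
Σ Rᵢ = 0 + 665 + 329 + 1580 + 1051 + 937 = 4562
N̂ = 52162529 / 4562 ≈ 11434.1 → 11434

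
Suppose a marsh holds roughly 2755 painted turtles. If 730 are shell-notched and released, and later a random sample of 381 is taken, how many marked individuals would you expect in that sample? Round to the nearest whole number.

expected recaptures ≈ 101

The marked fraction of the population is 730/2755, so in a sample of 381 expect C·(M/N) marked.
E[R] = 730 × 381 / 2755 = 278130 / 2755 ≈ 101.0 → 101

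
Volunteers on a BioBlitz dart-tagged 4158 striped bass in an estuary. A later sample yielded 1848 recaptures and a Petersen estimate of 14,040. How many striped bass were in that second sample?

From N = M·C/R: C = N·R / M = 14040·1848 / 4158 = 25945920 / 4158 = 6240.

C = 6240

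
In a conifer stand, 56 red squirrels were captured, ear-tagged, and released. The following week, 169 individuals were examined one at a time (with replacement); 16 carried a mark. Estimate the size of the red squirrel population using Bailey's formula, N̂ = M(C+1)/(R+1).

N̂ = 56·(169+1)/(16+1) = 56·170/17 = 9520/17 = 560

N = 560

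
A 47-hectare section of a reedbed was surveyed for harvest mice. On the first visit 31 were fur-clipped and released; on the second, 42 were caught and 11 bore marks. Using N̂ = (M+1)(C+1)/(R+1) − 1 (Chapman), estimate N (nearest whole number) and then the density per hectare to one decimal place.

N̂ = 32·43/12 − 1 = 1376/12 − 1 ≈ 113.7 → 114
Density = N̂ / area = 114 / 47 ≈ 2.43 → 2.4 per hectare

density ≈ 2.4 harvest mice per hectare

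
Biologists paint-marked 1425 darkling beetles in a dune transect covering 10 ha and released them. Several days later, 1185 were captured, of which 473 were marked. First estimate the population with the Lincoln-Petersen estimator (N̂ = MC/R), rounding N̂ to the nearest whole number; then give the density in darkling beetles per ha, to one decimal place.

N̂ = 1425·1185/473 = 1688625/473 ≈ 3570.0 → 3570
Density = N̂ / area = 3570 / 10 = 357.0 per ha

density ≈ 357.0 darkling beetles per ha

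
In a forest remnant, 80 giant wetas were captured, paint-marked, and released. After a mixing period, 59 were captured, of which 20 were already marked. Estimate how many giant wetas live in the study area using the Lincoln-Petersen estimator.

If marked individuals mix randomly, R/C ≈ M/N, giving N ≈ M·C/R.
N = (80 × 59) / 20 = 4720 / 20 = 236

N = 236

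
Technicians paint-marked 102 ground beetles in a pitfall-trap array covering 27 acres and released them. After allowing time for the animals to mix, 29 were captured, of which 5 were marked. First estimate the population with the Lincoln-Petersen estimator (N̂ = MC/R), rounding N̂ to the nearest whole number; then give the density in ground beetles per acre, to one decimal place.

N̂ = 102·29/5 = 2958/5 ≈ 591.6 → 592
Density = N̂ / area = 592 / 27 ≈ 21.93 → 21.9 per acre

density ≈ 21.9 ground beetles per acre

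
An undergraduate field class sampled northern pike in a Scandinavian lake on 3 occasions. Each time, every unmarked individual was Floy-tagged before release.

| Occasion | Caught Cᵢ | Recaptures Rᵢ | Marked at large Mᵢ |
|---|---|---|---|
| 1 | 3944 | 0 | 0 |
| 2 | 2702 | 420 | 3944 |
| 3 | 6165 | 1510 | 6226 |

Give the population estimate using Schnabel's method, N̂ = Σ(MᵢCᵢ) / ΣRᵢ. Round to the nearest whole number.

Σ MᵢCᵢ = 0·3944 + 3944·2702 + 6226·6165 = 0 + 10656688 + 38383290 = 49039978
Σ Rᵢ = 0 + 420 + 1510 = 1930
N̂ = 49039978 / 1930 ≈ 25409.3 → 25409

N ≈ 25,409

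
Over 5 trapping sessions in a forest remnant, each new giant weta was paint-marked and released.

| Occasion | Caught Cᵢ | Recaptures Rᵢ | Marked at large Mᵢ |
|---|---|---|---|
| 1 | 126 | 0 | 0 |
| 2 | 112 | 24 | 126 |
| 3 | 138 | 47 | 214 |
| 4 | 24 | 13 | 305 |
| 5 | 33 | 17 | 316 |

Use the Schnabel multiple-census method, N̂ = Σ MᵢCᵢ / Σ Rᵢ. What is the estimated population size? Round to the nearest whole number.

Σ MᵢCᵢ = 0·126 + 126·112 + 214·138 + 305·24 + 316·33 = 0 + 14112 + 29532 + 7320 + 10428 = 61392
Σ Rᵢ = 0 + 24 + 47 + 13 + 17 = 101
N̂ = 61392 / 101 ≈ 607.8 → 608

N ≈ 608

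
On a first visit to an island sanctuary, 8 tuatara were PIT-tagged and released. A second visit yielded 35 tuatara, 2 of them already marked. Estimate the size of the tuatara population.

The marked fraction in the recapture sample should equal the marked fraction in the population: 2/35 = 8/N.
N = (8 × 35) / 2 = 280 / 2 = 140

N = 140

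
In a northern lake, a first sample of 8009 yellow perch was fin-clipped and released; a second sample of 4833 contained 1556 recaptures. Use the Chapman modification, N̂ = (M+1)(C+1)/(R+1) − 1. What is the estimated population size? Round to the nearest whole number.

N ≈ 24,868

N̂ = (8009+1)(4833+1)/(1556+1) − 1 = 8010·4834/1557 − 1
= 38720340/1557 − 1 ≈ 24868.6 − 1 ≈ 24867.6 → 24868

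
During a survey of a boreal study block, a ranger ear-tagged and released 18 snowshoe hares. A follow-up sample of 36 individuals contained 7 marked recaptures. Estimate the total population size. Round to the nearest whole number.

N ≈ 93

If marked individuals mix randomly, R/C ≈ M/N, giving N ≈ M·C/R.
N = (18 × 36) / 7 = 648 / 7 ≈ 92.6 → 93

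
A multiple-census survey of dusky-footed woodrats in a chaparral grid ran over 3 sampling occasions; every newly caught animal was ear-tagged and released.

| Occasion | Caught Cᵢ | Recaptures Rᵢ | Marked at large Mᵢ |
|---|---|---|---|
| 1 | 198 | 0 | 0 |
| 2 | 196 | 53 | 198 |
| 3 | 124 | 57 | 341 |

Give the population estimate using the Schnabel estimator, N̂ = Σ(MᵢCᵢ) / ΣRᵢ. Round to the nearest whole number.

N ≈ 737

Σ MᵢCᵢ = 0·198 + 198·196 + 341·124 = 0 + 38808 + 42284 = 81092
Σ Rᵢ = 0 + 53 + 57 = 110
N̂ = 81092 / 110 ≈ 737.2 → 737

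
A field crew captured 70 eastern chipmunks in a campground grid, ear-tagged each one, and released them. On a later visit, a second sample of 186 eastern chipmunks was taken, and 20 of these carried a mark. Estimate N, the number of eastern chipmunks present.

The marked fraction in the recapture sample should equal the marked fraction in the population: 20/186 = 70/N.
N = (70 × 186) / 20 = 13020 / 20 = 651

N = 651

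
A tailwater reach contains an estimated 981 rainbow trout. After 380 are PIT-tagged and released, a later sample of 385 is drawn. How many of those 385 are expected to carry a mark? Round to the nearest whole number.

expected recaptures ≈ 149

Expected recaptures E[R] = M·C / N.
E[R] = 380 × 385 / 981 = 146300 / 981 ≈ 149.1 → 149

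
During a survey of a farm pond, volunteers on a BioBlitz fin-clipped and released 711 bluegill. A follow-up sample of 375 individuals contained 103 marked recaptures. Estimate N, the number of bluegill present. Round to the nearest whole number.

Lincoln-Petersen assumes M/N = R/C, so N = M·C / R.
N = (711 × 375) / 103 = 266625 / 103 ≈ 2588.6 → 2589

N ≈ 2589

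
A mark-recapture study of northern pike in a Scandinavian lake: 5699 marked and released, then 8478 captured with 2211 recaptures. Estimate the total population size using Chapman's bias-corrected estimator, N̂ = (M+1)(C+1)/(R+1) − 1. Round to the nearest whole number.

N̂ = (5699+1)(8478+1)/(2211+1) − 1 = 5700·8479/2212 − 1
= 48330300/2212 − 1 ≈ 21849.1 − 1 ≈ 21848.1 → 21848

N ≈ 21,848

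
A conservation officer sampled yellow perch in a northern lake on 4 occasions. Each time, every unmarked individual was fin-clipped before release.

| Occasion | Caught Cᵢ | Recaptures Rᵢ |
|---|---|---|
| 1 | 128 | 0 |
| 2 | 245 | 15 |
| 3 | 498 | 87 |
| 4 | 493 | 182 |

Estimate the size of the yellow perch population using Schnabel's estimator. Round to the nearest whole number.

Marked at large before each occasion: Mᵢ = Σⱼ<ᵢ (Cⱼ − Rⱼ) → M1=0, M2=128, M3=358, M4=769
Σ MᵢCᵢ = 0·128 + 128·245 + 358·498 + 769·493 = 0 + 31360 + 178284 + 379117 = 588761
Σ Rᵢ = 0 + 15 + 87 + 182 = 284
N̂ = 588761 / 284 ≈ 2073.1 → 2073

N ≈ 2073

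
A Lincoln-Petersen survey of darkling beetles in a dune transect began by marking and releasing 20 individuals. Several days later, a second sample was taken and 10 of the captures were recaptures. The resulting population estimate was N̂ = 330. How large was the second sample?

C = 165

From N = M·C/R: C = N·R / M = 330·10 / 20 = 3300 / 20 = 165.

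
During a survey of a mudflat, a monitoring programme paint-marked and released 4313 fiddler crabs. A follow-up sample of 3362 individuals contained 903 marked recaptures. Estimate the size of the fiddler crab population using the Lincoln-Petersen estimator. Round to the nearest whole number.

N ≈ 16,058

The marked fraction in the recapture sample should equal the marked fraction in the population: 903/3362 = 4313/N.
N = (4313 × 3362) / 903 = 14500306 / 903 ≈ 16057.9 → 16058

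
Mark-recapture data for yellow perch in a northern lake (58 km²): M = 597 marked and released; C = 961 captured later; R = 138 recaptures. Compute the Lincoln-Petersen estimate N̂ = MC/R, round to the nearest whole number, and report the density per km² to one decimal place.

N̂ = 597·961/138 = 573717/138 ≈ 4157.4 → 4157
Density = N̂ / area = 4157 / 58 ≈ 71.67 → 71.7 per km²

density ≈ 71.7 yellow perch per km²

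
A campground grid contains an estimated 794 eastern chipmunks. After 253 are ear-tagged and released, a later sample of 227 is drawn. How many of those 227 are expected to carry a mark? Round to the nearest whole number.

The marked fraction of the population is 253/794, so in a sample of 227 expect C·(M/N) marked.
E[R] = 253 × 227 / 794 = 57431 / 794 ≈ 72.3 → 72

expected recaptures ≈ 72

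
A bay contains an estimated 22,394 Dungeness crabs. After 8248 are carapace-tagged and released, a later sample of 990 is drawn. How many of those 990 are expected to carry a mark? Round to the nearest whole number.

Expected recaptures E[R] = M·C / N.
E[R] = 8248 × 990 / 22394 = 8165520 / 22394 ≈ 364.6 → 365

expected recaptures ≈ 365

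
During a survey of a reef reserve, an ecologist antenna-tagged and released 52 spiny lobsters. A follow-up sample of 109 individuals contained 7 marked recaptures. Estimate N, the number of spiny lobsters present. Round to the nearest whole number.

Lincoln-Petersen assumes M/N = R/C, so N = M·C / R.
N = (52 × 109) / 7 = 5668 / 7 ≈ 809.7 → 810

N ≈ 810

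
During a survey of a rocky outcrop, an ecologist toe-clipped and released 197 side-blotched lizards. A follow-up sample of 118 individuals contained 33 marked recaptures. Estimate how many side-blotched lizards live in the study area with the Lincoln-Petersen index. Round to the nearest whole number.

Lincoln-Petersen assumes M/N = R/C, so N = M·C / R.
N = (197 × 118) / 33 = 23246 / 33 ≈ 704.4 → 704

N ≈ 704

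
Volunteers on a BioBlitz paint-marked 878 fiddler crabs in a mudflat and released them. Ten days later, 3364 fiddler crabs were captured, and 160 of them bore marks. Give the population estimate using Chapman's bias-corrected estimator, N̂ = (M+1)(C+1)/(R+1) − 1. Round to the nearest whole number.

N ≈ 18,371

N̂ = (878+1)(3364+1)/(160+1) − 1 = 879·3365/161 − 1
= 2957835/161 − 1 ≈ 18371.6 − 1 ≈ 18370.6 → 18371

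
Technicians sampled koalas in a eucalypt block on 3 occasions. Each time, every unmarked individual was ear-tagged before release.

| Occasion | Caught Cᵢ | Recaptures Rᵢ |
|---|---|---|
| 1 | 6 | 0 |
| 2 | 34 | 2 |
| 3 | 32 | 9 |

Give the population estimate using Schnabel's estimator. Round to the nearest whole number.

Marked at large before each occasion: Mᵢ = Σⱼ<ᵢ (Cⱼ − Rⱼ) → M1=0, M2=6, M3=38
Σ MᵢCᵢ = 0·6 + 6·34 + 38·32 = 0 + 204 + 1216 = 1420
Σ Rᵢ = 0 + 2 + 9 = 11
N̂ = 1420 / 11 ≈ 129.1 → 129

N ≈ 129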